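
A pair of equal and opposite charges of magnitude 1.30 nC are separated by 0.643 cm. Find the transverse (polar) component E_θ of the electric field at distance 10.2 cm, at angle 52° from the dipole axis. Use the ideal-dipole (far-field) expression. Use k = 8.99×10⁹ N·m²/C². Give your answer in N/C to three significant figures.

Dipole moment p = qd = (1.30×10⁻⁹ C)(0.00643 m) = 8.359×10⁻¹² C·m.
For a dipole, E_θ = (kp sinθ)/r³.
kp/r³ = (8.99×10⁹)(8.359×10⁻¹²)/(0.102)³ = 70.81 N/C.
E_θ = 70.81·sin52° = 55.80 N/C.

E_θ ≈ 55.8 N/C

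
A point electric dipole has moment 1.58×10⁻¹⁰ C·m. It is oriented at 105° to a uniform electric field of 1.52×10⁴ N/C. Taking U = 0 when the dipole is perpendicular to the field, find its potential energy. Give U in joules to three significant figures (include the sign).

U ≈ 6.22×10⁻⁷ J

U = −p·E = −pE cosθ.
U = −(1.58×10⁻¹⁰)(1.52×10⁴)·cos105° = 6.216×10⁻⁷ J.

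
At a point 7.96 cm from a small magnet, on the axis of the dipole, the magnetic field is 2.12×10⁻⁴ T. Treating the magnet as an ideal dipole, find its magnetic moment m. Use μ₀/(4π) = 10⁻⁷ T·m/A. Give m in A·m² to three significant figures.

On axis B = (μ₀/4π)·2m/r³, so m = Br³·4π/(μ₀·2).
m = (2.12×10⁻⁴)·(0.0796)³ / (2·10⁻⁷) = 0.5346 A·m².

m ≈ 0.535 A·m²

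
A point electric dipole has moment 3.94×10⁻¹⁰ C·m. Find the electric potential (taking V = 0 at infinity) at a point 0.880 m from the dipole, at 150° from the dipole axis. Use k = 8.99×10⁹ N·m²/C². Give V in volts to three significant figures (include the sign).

V ≈ -3.96 V

The dipole potential is V = kp cosθ / r².
V = (8.99×10⁹)(3.94×10⁻¹⁰)·cos150° / (0.880)² = -3.961 V.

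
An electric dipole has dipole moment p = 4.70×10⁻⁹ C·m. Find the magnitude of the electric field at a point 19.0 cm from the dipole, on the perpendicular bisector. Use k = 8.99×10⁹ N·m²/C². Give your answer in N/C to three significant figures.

In the equatorial plane E = kp/r³.
E = (8.99×10⁹)(4.70×10⁻⁹) / (0.190)³ = 6160 N/C.

E ≈ 6160 N/C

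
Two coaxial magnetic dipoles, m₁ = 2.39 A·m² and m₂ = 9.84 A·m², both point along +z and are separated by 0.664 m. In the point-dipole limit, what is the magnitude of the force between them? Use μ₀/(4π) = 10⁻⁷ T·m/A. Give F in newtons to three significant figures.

F ≈ 7.26×10⁻⁵ N

On-axis B of dipole 1: B = (μ₀/4π)·2m₁/r³. Force on dipole 2: F = m₂·dB/dr.
dB/dr = −(μ₀/4π)·6m₁/r⁴, so |F| = (μ₀/4π)·6m₁m₂/r⁴.
F = 6(10⁻⁷)(2.39)(9.84)/(0.664)⁴ = 7.259×10⁻⁵ N.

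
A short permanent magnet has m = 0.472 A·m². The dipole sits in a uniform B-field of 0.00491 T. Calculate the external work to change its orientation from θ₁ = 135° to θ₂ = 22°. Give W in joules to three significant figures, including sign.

W ≈ -0.00379 J

W_ext = ΔU = −mB cosθ₂ + mB cosθ₁ = mB(cosθ₁ − cosθ₂).
W = (0.472)(0.00491)·(cos135° − cos22°) = (0.002318)·(-1.6343) = -0.003788 J.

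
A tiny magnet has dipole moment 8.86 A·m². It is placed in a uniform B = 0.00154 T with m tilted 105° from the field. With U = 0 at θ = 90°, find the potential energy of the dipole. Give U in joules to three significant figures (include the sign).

U ≈ 0.00353 J

U = −m·B = −mB cosθ.
U = −(8.86)(0.00154)·cos105° = 0.003531 J.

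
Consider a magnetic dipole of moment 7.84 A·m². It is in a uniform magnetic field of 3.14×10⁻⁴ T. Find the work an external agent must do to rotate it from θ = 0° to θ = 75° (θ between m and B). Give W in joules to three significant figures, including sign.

W ≈ 0.00182 J

W_ext = ΔU = −mB cosθ₂ + mB cosθ₁ = mB(cosθ₁ − cosθ₂).
W = (7.84)(3.14×10⁻⁴)·(cos0° − cos75°) = (0.002462)·(+0.7412) = 0.001825 J.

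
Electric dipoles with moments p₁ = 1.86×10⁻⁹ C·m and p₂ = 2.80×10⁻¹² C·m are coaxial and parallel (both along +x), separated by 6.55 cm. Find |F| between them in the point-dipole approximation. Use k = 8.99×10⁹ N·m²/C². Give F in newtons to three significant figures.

F ≈ 1.53×10⁻⁵ N

On-axis field of dipole 1 at distance r: E = 2kp₁/r³. Force on dipole 2 is F = p₂·dE/dr (gradient along axis).
dE/dr = −6kp₁/r⁴, so |F| = 6kp₁p₂/r⁴ (attractive for aligned moments).
F = 6(8.99×10⁹)(1.86×10⁻⁹)(2.80×10⁻¹²)/(0.0655)⁴ = 1.526×10⁻⁵ N.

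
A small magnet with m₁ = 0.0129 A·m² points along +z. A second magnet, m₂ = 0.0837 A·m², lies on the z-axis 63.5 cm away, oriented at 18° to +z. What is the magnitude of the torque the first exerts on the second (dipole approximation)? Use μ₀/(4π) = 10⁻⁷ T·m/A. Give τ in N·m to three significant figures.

Dipole B is on the axis of dipole A, so B₁ there is axial: B₁ = (μ₀/4π)·2m₁/r³ along +z.
B₁ = 2(10⁻⁷)(0.0129)/(0.635)³ = 1.008×10⁻⁸ T.
τ = m₂ B₁ sinθ.
τ = (0.0837)(1.008×10⁻⁸)·sin18° = 2.606×10⁻¹⁰ N·m.

τ ≈ 2.61×10⁻¹⁰ N·m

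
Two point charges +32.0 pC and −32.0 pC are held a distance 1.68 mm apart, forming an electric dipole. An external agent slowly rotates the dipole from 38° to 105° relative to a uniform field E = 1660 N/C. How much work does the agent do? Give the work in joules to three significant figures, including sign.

W ≈ 9.34×10⁻¹¹ J

Dipole moment p = qd = (3.20×10⁻¹¹ C)(0.00168 m) = 5.376×10⁻¹⁴ C·m.
W_ext = ΔU = U(θ₂) − U(θ₁) = −pE cosθ₂ − (−pE cosθ₁) = pE(cosθ₁ − cosθ₂).
W = (5.376×10⁻¹⁴)(1660)·(cos38° − cos105°) = (8.924×10⁻¹¹)·(+1.0468) = 9.342×10⁻¹¹ J.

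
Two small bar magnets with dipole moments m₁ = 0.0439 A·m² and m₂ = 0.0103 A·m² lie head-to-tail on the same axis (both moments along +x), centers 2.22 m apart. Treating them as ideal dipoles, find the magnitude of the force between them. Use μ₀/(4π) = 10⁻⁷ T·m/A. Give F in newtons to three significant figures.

F ≈ 1.12×10⁻¹¹ N

On-axis B of dipole 1: B = (μ₀/4π)·2m₁/r³. Force on dipole 2: F = m₂·dB/dr.
dB/dr = −(μ₀/4π)·6m₁/r⁴, so |F| = (μ₀/4π)·6m₁m₂/r⁴.
F = 6(10⁻⁷)(0.0439)(0.0103)/(2.22)⁴ = 1.117×10⁻¹¹ N.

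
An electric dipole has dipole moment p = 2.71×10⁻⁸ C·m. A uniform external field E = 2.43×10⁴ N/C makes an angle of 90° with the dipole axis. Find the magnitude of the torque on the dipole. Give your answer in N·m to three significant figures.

τ ≈ 6.59×10⁻⁴ N·m

Torque on an electric dipole: τ = pE sinθ.
τ = (2.71×10⁻⁸)(2.43×10⁴)·sin90° = 6.585×10⁻⁴ N·m.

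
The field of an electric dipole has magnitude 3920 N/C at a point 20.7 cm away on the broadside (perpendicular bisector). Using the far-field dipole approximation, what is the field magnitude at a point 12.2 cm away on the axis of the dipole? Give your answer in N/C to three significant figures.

E ≈ 3.83×10⁴ N/C

Dipole fields scale as 1/r³ in the far field.
The axial field is twice the equatorial field at the same r, so the geometry factor is 2/1.
E₂ = E₁ · (2/1) · (r₁/r₂)³ = 3920 · 2 · (20.7/12.2)³.
(r₁/r₂)³ = (1.697)³ = 4.885.
E₂ ≈ 3.830×10⁴ N/C.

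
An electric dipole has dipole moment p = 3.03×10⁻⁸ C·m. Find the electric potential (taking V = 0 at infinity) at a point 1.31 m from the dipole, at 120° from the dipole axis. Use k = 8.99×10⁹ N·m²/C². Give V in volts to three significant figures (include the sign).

The dipole potential is V = kp cosθ / r².
V = (8.99×10⁹)(3.03×10⁻⁸)·cos120° / (1.31)² = -79.37 V.

V ≈ -79.4 V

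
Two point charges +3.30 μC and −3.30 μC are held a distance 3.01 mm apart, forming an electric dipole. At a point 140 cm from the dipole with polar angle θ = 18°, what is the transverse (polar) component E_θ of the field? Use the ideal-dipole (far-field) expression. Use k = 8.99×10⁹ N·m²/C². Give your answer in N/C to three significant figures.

Dipole moment p = qd = (3.30×10⁻⁶ C)(0.00301 m) = 9.933×10⁻⁹ C·m.
For a dipole, E_θ = (kp sinθ)/r³.
kp/r³ = (8.99×10⁹)(9.933×10⁻⁹)/(1.40)³ = 32.54 N/C.
E_θ = 32.54·sin18° = 10.06 N/C.

E_θ ≈ 10.1 N/C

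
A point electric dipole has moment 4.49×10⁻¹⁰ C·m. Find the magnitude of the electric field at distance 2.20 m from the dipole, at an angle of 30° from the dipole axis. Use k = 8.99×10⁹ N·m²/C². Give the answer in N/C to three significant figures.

At angle θ the dipole field magnitude is E = (kp/r³)·√(1 + 3cos²θ).
kp/r³ = (8.99×10⁹)(4.49×10⁻¹⁰) / (2.20)³ = 0.3791 N/C.
√(1 + 3cos²30°) = √(1 + 3·0.7500) = √3.2500 ≈ 1.8028.
E ≈ 0.3791 × 1.803 = 0.6834 N/C.

E ≈ 0.683 N/C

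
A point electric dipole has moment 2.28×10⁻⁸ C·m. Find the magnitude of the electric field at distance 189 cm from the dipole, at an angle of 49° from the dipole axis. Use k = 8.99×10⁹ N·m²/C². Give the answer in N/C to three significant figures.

At angle θ the dipole field magnitude is E = (kp/r³)·√(1 + 3cos²θ).
kp/r³ = (8.99×10⁹)(2.28×10⁻⁸) / (1.89)³ = 30.36 N/C.
√(1 + 3cos²49°) = √(1 + 3·0.4304) = √2.2912 ≈ 1.5137.
E ≈ 30.36 × 1.514 = 45.96 N/C.

E ≈ 46.0 N/C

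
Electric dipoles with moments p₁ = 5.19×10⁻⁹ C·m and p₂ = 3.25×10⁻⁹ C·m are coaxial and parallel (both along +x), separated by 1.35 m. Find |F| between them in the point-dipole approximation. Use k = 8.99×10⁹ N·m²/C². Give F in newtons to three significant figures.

F ≈ 2.74×10⁻⁷ N

On-axis field of dipole 1 at distance r: E = 2kp₁/r³. Force on dipole 2 is F = p₂·dE/dr (gradient along axis).
dE/dr = −6kp₁/r⁴, so |F| = 6kp₁p₂/r⁴ (attractive for aligned moments).
F = 6(8.99×10⁹)(5.19×10⁻⁹)(3.25×10⁻⁹)/(1.35)⁴ = 2.739×10⁻⁷ N.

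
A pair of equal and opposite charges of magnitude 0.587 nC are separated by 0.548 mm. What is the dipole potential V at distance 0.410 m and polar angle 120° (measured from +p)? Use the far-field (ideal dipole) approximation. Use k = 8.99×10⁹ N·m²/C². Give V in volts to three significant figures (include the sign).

V ≈ -0.00860 V

Dipole moment p = qd = (5.87×10⁻¹⁰ C)(5.48×10⁻⁴ m) = 3.217×10⁻¹³ C·m.
The dipole potential is V = kp cosθ / r².
V = (8.99×10⁹)(3.217×10⁻¹³)·cos120° / (0.410)² = -0.008602 V.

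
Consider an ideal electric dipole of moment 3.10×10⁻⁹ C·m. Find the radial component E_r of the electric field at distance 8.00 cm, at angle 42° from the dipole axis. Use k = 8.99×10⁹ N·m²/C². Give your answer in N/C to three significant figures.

For a dipole, E_r = (2kp cosθ)/r³.
kp/r³ = (8.99×10⁹)(3.10×10⁻⁹)/(0.0800)³ = 5.443×10⁴ N/C.
E_r = 2·5.443×10⁴·cos42° = 8.090×10⁴ N/C.

E_r ≈ 8.09×10⁴ N/C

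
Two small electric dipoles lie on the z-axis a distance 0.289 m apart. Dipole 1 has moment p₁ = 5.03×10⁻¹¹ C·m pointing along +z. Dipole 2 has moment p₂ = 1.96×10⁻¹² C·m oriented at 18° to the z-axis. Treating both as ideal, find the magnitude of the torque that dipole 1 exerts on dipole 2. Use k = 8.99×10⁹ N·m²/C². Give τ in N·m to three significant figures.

τ ≈ 2.27×10⁻¹¹ N·m

The second dipole sits on the axis of the first, so the field there is axial: E₁ = 2kp₁/r³ along +z.
E₁ = 2(8.99×10⁹)(5.03×10⁻¹¹)/(0.289)³ = 37.47 N/C.
Torque on the second dipole: τ = p₂ E₁ sinθ.
τ = (1.96×10⁻¹²)(37.47)·sin18° = 2.269×10⁻¹¹ N·m.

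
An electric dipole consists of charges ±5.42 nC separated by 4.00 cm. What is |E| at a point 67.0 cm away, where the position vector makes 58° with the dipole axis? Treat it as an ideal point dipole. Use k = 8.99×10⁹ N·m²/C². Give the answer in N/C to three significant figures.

E ≈ 8.80 N/C

Dipole moment p = qd = (5.42×10⁻⁹ C)(0.0400 m) = 2.168×10⁻¹⁰ C·m.
At angle θ the dipole field magnitude is E = (kp/r³)·√(1 + 3cos²θ).
kp/r³ = (8.99×10⁹)(2.168×10⁻¹⁰) / (0.670)³ = 6.480 N/C.
√(1 + 3cos²58°) = √(1 + 3·0.2808) = √1.8424 ≈ 1.3574.
E ≈ 6.480 × 1.357 = 8.796 N/C.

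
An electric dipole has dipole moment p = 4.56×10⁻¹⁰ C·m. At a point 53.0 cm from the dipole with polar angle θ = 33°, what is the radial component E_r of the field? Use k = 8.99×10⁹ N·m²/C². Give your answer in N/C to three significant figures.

E_r ≈ 46.2 N/C

For a dipole, E_r = (2kp cosθ)/r³.
kp/r³ = (8.99×10⁹)(4.56×10⁻¹⁰)/(0.530)³ = 27.54 N/C.
E_r = 2·27.54·cos33° = 46.19 N/C.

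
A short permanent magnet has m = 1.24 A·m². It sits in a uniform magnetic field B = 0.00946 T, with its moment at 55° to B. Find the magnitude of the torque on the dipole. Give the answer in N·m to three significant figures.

Torque on a magnetic dipole: τ = mB sinθ.
τ = (1.24)(0.00946)·sin55° = 0.009609 N·m.

τ ≈ 0.00961 N·m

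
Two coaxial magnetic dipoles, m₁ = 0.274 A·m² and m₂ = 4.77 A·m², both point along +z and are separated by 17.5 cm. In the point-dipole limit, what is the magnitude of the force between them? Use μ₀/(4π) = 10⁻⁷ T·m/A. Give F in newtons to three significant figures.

F ≈ 8.36×10⁻⁴ N

On-axis B of dipole 1: B = (μ₀/4π)·2m₁/r³. Force on dipole 2: F = m₂·dB/dr.
dB/dr = −(μ₀/4π)·6m₁/r⁴, so |F| = (μ₀/4π)·6m₁m₂/r⁴.
F = 6(10⁻⁷)(0.274)(4.77)/(0.175)⁴ = 8.361×10⁻⁴ N.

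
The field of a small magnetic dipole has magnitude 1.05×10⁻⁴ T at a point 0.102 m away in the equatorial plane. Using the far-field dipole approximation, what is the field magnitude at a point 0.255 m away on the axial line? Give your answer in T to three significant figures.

B ≈ 1.34×10⁻⁵ T

Dipole fields scale as 1/r³ in the far field.
The axial field is twice the equatorial field at the same r, so the geometry factor is 2/1.
B₂ = B₁ · (2/1) · (r₁/r₂)³ = 1.05×10⁻⁴ · 2 · (0.102/0.255)³.
(r₁/r₂)³ = (0.4)³ = 0.064.
B₂ ≈ 1.344×10⁻⁵ T.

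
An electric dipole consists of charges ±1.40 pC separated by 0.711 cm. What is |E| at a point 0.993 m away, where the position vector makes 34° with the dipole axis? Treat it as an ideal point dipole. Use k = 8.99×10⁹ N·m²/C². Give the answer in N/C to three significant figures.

E ≈ 1.60×10⁻⁴ N/C

Dipole moment p = qd = (1.40×10⁻¹² C)(0.00711 m) = 9.954×10⁻¹⁵ C·m.
At angle θ the dipole field magnitude is E = (kp/r³)·√(1 + 3cos²θ).
kp/r³ = (8.99×10⁹)(9.954×10⁻¹⁵) / (0.993)³ = 9.139×10⁻⁵ N/C.
√(1 + 3cos²34°) = √(1 + 3·0.6873) = √3.0619 ≈ 1.7498.
E ≈ 9.139×10⁻⁵ × 1.750 = 1.599×10⁻⁴ N/C.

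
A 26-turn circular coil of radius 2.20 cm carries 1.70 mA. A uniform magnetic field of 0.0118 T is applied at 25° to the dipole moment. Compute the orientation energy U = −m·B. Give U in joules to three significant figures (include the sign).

U ≈ -7.19×10⁻⁷ J

m = NIA = NIπa² = 26·(0.00170)·π·(0.0220)² = 6.721×10⁻⁵ A·m².
U = −m·B = −mB cosθ.
U = −(6.721×10⁻⁵)(0.0118)·cos25° = -7.188×10⁻⁷ J.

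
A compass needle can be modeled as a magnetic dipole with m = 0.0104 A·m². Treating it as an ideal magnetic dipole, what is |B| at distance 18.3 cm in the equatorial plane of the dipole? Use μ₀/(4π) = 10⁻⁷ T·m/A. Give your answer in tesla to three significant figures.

In the equatorial plane B = (μ₀/4π)·m/r³ (half the axial value).
B = (10⁻⁷)·(0.0104) / (0.183)³ = 1.697×10⁻⁷ T.

B ≈ 1.70×10⁻⁷ T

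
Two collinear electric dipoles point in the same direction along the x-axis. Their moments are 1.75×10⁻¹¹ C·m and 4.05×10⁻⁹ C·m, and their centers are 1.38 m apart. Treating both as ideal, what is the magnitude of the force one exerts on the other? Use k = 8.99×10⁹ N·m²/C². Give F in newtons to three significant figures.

On-axis field of dipole 1 at distance r: E = 2kp₁/r³. Force on dipole 2 is F = p₂·dE/dr (gradient along axis).
dE/dr = −6kp₁/r⁴, so |F| = 6kp₁p₂/r⁴ (attractive for aligned moments).
F = 6(8.99×10⁹)(1.75×10⁻¹¹)(4.05×10⁻⁹)/(1.38)⁴ = 1.054×10⁻⁹ N.

F ≈ 1.05×10⁻⁹ N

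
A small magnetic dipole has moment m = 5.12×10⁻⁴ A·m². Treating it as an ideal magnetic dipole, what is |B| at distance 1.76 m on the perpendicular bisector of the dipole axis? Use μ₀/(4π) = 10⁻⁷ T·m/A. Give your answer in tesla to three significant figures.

B ≈ 9.39×10⁻¹² T

In the equatorial plane B = (μ₀/4π)·m/r³ (half the axial value).
B = (10⁻⁷)·(5.12×10⁻⁴) / (1.76)³ = 9.391×10⁻¹² T.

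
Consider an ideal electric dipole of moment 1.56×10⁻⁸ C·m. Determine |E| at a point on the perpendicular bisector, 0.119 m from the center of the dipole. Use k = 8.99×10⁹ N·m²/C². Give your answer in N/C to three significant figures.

E ≈ 8.32×10⁴ N/C

In the equatorial plane E = kp/r³.
E = (8.99×10⁹)(1.56×10⁻⁸) / (0.119)³ = 8.322×10⁴ N/C.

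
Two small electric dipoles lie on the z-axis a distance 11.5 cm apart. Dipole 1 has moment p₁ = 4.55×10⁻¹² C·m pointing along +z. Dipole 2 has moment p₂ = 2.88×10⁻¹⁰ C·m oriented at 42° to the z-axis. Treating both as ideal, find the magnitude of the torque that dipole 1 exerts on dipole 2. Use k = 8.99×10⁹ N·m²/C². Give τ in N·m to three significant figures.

The second dipole sits on the axis of the first, so the field there is axial: E₁ = 2kp₁/r³ along +z.
E₁ = 2(8.99×10⁹)(4.55×10⁻¹²)/(0.115)³ = 53.79 N/C.
Torque on the second dipole: τ = p₂ E₁ sinθ.
τ = (2.88×10⁻¹⁰)(53.79)·sin42° = 1.037×10⁻⁸ N·m.

τ ≈ 1.04×10⁻⁸ N·m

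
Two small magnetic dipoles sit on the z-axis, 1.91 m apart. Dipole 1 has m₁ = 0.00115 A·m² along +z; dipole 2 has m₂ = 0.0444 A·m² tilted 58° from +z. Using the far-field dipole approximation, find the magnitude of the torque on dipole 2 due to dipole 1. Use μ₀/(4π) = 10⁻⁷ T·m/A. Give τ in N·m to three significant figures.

Dipole B is on the axis of dipole A, so B₁ there is axial: B₁ = (μ₀/4π)·2m₁/r³ along +z.
B₁ = 2(10⁻⁷)(0.00115)/(1.91)³ = 3.301×10⁻¹¹ T.
τ = m₂ B₁ sinθ.
τ = (0.0444)(3.301×10⁻¹¹)·sin58° = 1.243×10⁻¹² N·m.

τ ≈ 1.24×10⁻¹² N·m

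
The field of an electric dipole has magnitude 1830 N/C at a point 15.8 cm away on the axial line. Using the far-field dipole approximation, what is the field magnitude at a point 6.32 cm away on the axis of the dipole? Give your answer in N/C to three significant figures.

Dipole fields scale as 1/r³ in the far field; the geometry is the same at both points.
E₂ = E₁ · (r₁/r₂)³ = 1830 · (15.8/6.32)³.
(r₁/r₂)³ = (2.5)³ = 15.62.
E₂ ≈ 2.859×10⁴ N/C.

E ≈ 2.86×10⁴ N/C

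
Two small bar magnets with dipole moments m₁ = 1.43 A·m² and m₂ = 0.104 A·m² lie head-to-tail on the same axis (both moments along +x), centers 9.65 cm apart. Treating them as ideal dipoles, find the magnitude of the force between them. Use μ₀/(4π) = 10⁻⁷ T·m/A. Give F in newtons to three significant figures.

F ≈ 0.00103 N

On-axis B of dipole 1: B = (μ₀/4π)·2m₁/r³. Force on dipole 2: F = m₂·dB/dr.
dB/dr = −(μ₀/4π)·6m₁/r⁴, so |F| = (μ₀/4π)·6m₁m₂/r⁴.
F = 6(10⁻⁷)(1.43)(0.104)/(0.0965)⁴ = 0.001029 N.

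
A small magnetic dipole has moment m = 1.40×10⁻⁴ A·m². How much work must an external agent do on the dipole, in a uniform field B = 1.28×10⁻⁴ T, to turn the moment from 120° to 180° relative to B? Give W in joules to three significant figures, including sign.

W ≈ 8.96×10⁻⁹ J

W_ext = ΔU = −mB cosθ₂ + mB cosθ₁ = mB(cosθ₁ − cosθ₂).
W = (1.40×10⁻⁴)(1.28×10⁻⁴)·(cos120° − cos180°) = (1.792×10⁻⁸)·(+0.5000) = 8.960×10⁻⁹ J.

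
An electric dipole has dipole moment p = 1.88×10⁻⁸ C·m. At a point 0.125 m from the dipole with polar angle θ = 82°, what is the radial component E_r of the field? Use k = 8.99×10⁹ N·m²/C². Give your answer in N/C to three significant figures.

E_r ≈ 2.41×10⁴ N/C

For a dipole, E_r = (2kp cosθ)/r³.
kp/r³ = (8.99×10⁹)(1.88×10⁻⁸)/(0.125)³ = 8.653×10⁴ N/C.
E_r = 2·8.653×10⁴·cos82° = 2.409×10⁴ N/C.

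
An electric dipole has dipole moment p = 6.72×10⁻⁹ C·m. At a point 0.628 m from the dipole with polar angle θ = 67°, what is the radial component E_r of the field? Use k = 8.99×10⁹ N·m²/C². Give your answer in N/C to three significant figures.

E_r ≈ 191 N/C

For a dipole, E_r = (2kp cosθ)/r³.
kp/r³ = (8.99×10⁹)(6.72×10⁻⁹)/(0.628)³ = 243.9 N/C.
E_r = 2·243.9·cos67° = 190.6 N/C.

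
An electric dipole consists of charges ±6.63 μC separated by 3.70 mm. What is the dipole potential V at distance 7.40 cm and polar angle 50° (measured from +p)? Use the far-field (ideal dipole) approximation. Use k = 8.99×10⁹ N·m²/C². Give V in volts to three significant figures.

V ≈ 2.59×10⁴ V

Dipole moment p = qd = (6.63×10⁻⁶ C)(0.00370 m) = 2.453×10⁻⁸ C·m.
The dipole potential is V = kp cosθ / r².
V = (8.99×10⁹)(2.453×10⁻⁸)·cos50° / (0.0740)² = 2.589×10⁴ V.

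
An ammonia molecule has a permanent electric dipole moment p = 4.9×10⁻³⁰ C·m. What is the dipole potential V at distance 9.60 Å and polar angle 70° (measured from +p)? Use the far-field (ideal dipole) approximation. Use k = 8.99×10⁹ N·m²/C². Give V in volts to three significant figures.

The dipole potential is V = kp cosθ / r².
V = (8.99×10⁹)(4.90×10⁻³⁰)·cos70° / (9.60×10⁻¹⁰)² = 0.01635 V.

V ≈ 0.0163 V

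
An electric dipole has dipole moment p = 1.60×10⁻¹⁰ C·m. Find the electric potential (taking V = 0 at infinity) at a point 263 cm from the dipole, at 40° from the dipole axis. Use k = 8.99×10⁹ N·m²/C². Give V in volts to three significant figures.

V ≈ 0.159 V

The dipole potential is V = kp cosθ / r².
V = (8.99×10⁹)(1.60×10⁻¹⁰)·cos40° / (2.63)² = 0.1593 V.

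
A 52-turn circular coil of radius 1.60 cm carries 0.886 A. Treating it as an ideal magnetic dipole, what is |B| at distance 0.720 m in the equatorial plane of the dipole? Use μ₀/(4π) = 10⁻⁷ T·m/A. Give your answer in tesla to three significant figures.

B ≈ 9.93×10⁻⁹ T

m = NIA = NIπa² = 52·(0.886)·π·(0.0160)² = 0.03705 A·m².
In the equatorial plane B = (μ₀/4π)·m/r³ (half the axial value).
B = (10⁻⁷)·(0.03705) / (0.720)³ = 9.926×10⁻⁹ T.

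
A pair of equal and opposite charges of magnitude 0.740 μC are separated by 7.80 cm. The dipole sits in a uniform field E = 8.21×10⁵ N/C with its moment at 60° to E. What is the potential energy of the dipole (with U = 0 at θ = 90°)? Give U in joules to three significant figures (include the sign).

Dipole moment p = qd = (7.40×10⁻⁷ C)(0.0780 m) = 5.772×10⁻⁸ C·m.
U = −p·E = −pE cosθ.
U = −(5.772×10⁻⁸)(8.21×10⁵)·cos60° = -0.02369 J.

U ≈ -0.0237 J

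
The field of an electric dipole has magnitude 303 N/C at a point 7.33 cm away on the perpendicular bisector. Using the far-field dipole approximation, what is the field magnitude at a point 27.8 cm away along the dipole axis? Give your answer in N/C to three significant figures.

E ≈ 11.1 N/C

Dipole fields scale as 1/r³ in the far field.
The axial field is twice the equatorial field at the same r, so the geometry factor is 2/1.
E₂ = E₁ · (2/1) · (r₁/r₂)³ = 303 · 2 · (7.33/27.8)³.
(r₁/r₂)³ = (0.2637)³ = 0.01833.
E₂ ≈ 11.11 N/C.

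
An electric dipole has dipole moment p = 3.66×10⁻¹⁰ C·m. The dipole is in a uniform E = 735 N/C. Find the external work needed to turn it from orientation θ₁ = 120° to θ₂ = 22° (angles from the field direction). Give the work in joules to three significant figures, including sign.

W_ext = ΔU = U(θ₂) − U(θ₁) = −pE cosθ₂ − (−pE cosθ₁) = pE(cosθ₁ − cosθ₂).
W = (3.66×10⁻¹⁰)(735)·(cos120° − cos22°) = (2.690×10⁻⁷)·(-1.4272) = -3.839×10⁻⁷ J.

W ≈ -3.84×10⁻⁷ J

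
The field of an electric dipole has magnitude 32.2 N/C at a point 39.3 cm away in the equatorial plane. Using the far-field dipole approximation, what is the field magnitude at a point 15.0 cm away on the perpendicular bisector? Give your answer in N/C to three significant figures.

Dipole fields scale as 1/r³ in the far field; the geometry is the same at both points.
E₂ = E₁ · (r₁/r₂)³ = 32.2 · (39.3/15.0)³.
(r₁/r₂)³ = (2.62)³ = 17.98.
E₂ ≈ 579.1 N/C.

E ≈ 579 N/C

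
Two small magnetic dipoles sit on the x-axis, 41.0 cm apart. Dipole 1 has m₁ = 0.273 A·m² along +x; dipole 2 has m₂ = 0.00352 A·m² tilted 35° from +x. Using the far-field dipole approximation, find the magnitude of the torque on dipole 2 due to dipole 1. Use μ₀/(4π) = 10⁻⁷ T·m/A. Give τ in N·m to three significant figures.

Dipole B is on the axis of dipole A, so B₁ there is axial: B₁ = (μ₀/4π)·2m₁/r³ along +x.
B₁ = 2(10⁻⁷)(0.273)/(0.410)³ = 7.922×10⁻⁷ T.
τ = m₂ B₁ sinθ.
τ = (0.00352)(7.922×10⁻⁷)·sin35° = 1.599×10⁻⁹ N·m.

τ ≈ 1.60×10⁻⁹ N·m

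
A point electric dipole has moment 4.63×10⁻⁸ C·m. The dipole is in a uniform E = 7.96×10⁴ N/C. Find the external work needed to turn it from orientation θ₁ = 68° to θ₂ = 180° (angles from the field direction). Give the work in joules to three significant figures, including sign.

W ≈ 0.00507 J

W_ext = ΔU = U(θ₂) − U(θ₁) = −pE cosθ₂ − (−pE cosθ₁) = pE(cosθ₁ − cosθ₂).
W = (4.63×10⁻⁸)(7.96×10⁴)·(cos68° − cos180°) = (0.003685)·(+1.3746) = 0.005066 J.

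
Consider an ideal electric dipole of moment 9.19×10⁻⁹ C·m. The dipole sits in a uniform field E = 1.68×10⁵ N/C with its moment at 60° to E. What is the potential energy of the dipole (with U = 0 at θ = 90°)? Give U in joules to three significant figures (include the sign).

U ≈ -7.72×10⁻⁴ J

U = −p·E = −pE cosθ.
U = −(9.19×10⁻⁹)(1.68×10⁵)·cos60° = -7.720×10⁻⁴ J.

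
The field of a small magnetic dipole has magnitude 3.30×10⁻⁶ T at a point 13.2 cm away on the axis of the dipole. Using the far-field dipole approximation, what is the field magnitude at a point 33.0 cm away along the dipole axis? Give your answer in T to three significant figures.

Dipole fields scale as 1/r³ in the far field; the geometry is the same at both points.
B₂ = B₁ · (r₁/r₂)³ = 3.30×10⁻⁶ · (13.2/33.0)³.
(r₁/r₂)³ = (0.4)³ = 0.064.
B₂ ≈ 2.112×10⁻⁷ T.

B ≈ 2.11×10⁻⁷ T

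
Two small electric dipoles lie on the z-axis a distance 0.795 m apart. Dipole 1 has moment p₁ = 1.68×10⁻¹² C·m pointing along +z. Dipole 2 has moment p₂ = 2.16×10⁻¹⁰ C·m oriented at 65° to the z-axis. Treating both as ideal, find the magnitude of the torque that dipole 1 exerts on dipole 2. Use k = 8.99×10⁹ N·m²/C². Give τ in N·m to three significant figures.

τ ≈ 1.18×10⁻¹¹ N·m

The second dipole sits on the axis of the first, so the field there is axial: E₁ = 2kp₁/r³ along +z.
E₁ = 2(8.99×10⁹)(1.68×10⁻¹²)/(0.795)³ = 0.06012 N/C.
Torque on the second dipole: τ = p₂ E₁ sinθ.
τ = (2.16×10⁻¹⁰)(0.06012)·sin65° = 1.177×10⁻¹¹ N·m.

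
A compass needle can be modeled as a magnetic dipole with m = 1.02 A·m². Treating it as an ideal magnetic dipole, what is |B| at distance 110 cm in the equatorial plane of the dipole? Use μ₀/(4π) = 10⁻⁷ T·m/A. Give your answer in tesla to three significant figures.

B ≈ 7.66×10⁻⁸ T

In the equatorial plane B = (μ₀/4π)·m/r³ (half the axial value).
B = (10⁻⁷)·(1.02) / (1.10)³ = 7.663×10⁻⁸ T.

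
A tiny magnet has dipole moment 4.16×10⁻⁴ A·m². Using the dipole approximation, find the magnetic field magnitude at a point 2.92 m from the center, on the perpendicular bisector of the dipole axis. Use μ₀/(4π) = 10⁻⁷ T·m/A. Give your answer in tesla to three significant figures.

B ≈ 1.67×10⁻¹² T

In the equatorial plane B = (μ₀/4π)·m/r³ (half the axial value).
B = (10⁻⁷)·(4.16×10⁻⁴) / (2.92)³ = 1.671×10⁻¹² T.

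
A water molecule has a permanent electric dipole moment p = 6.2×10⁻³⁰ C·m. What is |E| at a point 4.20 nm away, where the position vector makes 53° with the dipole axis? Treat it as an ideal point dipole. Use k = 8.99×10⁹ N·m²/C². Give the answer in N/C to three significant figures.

At angle θ the dipole field magnitude is E = (kp/r³)·√(1 + 3cos²θ).
kp/r³ = (8.99×10⁹)(6.20×10⁻³⁰) / (4.20×10⁻⁹)³ = 7.523×10⁵ N/C.
√(1 + 3cos²53°) = √(1 + 3·0.3622) = √2.0865 ≈ 1.4445.
E ≈ 7.523×10⁵ × 1.444 = 1.087×10⁶ N/C.

E ≈ 1.09×10⁶ N/C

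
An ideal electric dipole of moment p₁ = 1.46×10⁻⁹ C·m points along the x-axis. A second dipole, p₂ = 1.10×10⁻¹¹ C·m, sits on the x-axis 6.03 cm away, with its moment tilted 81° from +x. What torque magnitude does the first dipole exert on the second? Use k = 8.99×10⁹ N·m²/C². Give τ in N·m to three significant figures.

The second dipole sits on the axis of the first, so the field there is axial: E₁ = 2kp₁/r³ along +x.
E₁ = 2(8.99×10⁹)(1.46×10⁻⁹)/(0.0603)³ = 1.197×10⁵ N/C.
Torque on the second dipole: τ = p₂ E₁ sinθ.
τ = (1.10×10⁻¹¹)(1.197×10⁵)·sin81° = 1.301×10⁻⁶ N·m.

τ ≈ 1.30×10⁻⁶ N·m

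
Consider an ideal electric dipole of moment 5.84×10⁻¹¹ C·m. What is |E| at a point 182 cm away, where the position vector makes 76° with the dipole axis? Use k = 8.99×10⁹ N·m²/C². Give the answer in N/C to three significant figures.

E ≈ 0.0944 N/C

At angle θ the dipole field magnitude is E = (kp/r³)·√(1 + 3cos²θ).
kp/r³ = (8.99×10⁹)(5.84×10⁻¹¹) / (1.82)³ = 0.08709 N/C.
√(1 + 3cos²76°) = √(1 + 3·0.0585) = √1.1756 ≈ 1.0842.
E ≈ 0.08709 × 1.084 = 0.09442 N/C.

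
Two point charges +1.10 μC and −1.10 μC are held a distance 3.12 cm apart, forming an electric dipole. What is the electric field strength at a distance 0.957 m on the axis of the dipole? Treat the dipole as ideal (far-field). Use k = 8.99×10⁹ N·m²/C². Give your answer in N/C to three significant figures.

E ≈ 704 N/C

Dipole moment p = qd = (1.10×10⁻⁶ C)(0.0312 m) = 3.432×10⁻⁸ C·m.
On the dipole axis E = 2kp/r³.
E = 2·(8.99×10⁹)(3.432×10⁻⁸) / (0.957)³ = 704.0 N/C.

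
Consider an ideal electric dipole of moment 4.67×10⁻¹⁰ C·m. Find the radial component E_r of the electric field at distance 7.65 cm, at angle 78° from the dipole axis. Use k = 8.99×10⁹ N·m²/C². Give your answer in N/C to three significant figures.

E_r ≈ 3900 N/C

For a dipole, E_r = (2kp cosθ)/r³.
kp/r³ = (8.99×10⁹)(4.67×10⁻¹⁰)/(0.0765)³ = 9378 N/C.
E_r = 2·9378·cos78° = 3899 N/C.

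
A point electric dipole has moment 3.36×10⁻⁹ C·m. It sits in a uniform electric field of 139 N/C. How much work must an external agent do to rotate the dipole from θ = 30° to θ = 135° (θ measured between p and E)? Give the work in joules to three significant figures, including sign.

W_ext = ΔU = U(θ₂) − U(θ₁) = −pE cosθ₂ − (−pE cosθ₁) = pE(cosθ₁ − cosθ₂).
W = (3.36×10⁻⁹)(139)·(cos30° − cos135°) = (4.670×10⁻⁷)·(+1.5731) = 7.347×10⁻⁷ J.

W ≈ 7.35×10⁻⁷ J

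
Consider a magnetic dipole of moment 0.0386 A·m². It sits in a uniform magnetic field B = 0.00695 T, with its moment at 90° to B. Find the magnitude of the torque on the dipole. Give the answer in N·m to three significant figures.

τ ≈ 2.68×10⁻⁴ N·m

Torque on a magnetic dipole: τ = mB sinθ.
τ = (0.0386)(0.00695)·sin90° = 2.683×10⁻⁴ N·m.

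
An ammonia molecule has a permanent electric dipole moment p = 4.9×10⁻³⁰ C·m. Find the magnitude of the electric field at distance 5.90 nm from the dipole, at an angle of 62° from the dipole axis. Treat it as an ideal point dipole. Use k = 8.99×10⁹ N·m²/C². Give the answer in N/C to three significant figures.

At angle θ the dipole field magnitude is E = (kp/r³)·√(1 + 3cos²θ).
kp/r³ = (8.99×10⁹)(4.90×10⁻³⁰) / (5.90×10⁻⁹)³ = 2.145×10⁵ N/C.
√(1 + 3cos²62°) = √(1 + 3·0.2204) = √1.6612 ≈ 1.2889.
E ≈ 2.145×10⁵ × 1.289 = 2.764×10⁵ N/C.

E ≈ 2.76×10⁵ N/C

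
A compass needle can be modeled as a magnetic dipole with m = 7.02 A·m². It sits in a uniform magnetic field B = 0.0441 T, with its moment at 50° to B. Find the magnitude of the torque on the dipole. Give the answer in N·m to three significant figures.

Torque on a magnetic dipole: τ = mB sinθ.
τ = (7.02)(0.0441)·sin50° = 0.2372 N·m.

τ ≈ 0.237 N·m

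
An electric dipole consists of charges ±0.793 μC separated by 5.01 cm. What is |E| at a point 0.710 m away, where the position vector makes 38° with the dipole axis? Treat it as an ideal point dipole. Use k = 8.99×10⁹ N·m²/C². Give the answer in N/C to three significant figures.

E ≈ 1690 N/C

Dipole moment p = qd = (7.93×10⁻⁷ C)(0.0501 m) = 3.973×10⁻⁸ C·m.
At angle θ the dipole field magnitude is E = (kp/r³)·√(1 + 3cos²θ).
kp/r³ = (8.99×10⁹)(3.973×10⁻⁸) / (0.710)³ = 997.9 N/C.
√(1 + 3cos²38°) = √(1 + 3·0.6210) = √2.8629 ≈ 1.6920.
E ≈ 997.9 × 1.692 = 1689 N/C.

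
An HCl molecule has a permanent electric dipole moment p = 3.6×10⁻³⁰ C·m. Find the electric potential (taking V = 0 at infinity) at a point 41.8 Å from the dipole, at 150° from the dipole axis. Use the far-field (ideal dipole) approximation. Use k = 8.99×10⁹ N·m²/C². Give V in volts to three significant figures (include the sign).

V ≈ -0.00160 V

The dipole potential is V = kp cosθ / r².
V = (8.99×10⁹)(3.60×10⁻³⁰)·cos150° / (4.18×10⁻⁹)² = -0.001604 V.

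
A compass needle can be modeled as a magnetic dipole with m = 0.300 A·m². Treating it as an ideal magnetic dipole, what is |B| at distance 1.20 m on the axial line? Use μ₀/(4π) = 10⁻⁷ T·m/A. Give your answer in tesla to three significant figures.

On axis B = (μ₀/4π)·2m/r³.
B = 2·(10⁻⁷)·(0.300) / (1.20)³ = 3.472×10⁻⁸ T.

B ≈ 3.47×10⁻⁸ T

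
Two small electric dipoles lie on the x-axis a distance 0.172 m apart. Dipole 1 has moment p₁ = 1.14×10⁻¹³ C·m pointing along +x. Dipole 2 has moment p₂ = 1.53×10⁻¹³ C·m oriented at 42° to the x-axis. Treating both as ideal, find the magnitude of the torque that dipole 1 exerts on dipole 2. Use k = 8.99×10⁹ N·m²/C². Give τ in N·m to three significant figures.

The second dipole sits on the axis of the first, so the field there is axial: E₁ = 2kp₁/r³ along +x.
E₁ = 2(8.99×10⁹)(1.14×10⁻¹³)/(0.172)³ = 0.4028 N/C.
Torque on the second dipole: τ = p₂ E₁ sinθ.
τ = (1.53×10⁻¹³)(0.4028)·sin42° = 4.124×10⁻¹⁴ N·m.

τ ≈ 4.12×10⁻¹⁴ N·m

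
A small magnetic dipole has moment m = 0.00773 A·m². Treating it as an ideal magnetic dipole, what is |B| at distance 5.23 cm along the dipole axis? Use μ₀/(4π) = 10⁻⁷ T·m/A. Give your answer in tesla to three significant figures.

B ≈ 1.08×10⁻⁵ T

On axis B = (μ₀/4π)·2m/r³.
B = 2·(10⁻⁷)·(0.00773) / (0.0523)³ = 1.081×10⁻⁵ T.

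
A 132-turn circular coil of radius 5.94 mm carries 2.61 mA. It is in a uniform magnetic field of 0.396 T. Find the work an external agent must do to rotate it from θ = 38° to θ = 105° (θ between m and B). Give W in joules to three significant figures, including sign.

m = NIA = NIπa² = 132·(0.00261)·π·(0.00594)² = 3.819×10⁻⁵ A·m².
W_ext = ΔU = −mB cosθ₂ + mB cosθ₁ = mB(cosθ₁ − cosθ₂).
W = (3.819×10⁻⁵)(0.396)·(cos38° − cos105°) = (1.512×10⁻⁵)·(+1.0468) = 1.583×10⁻⁵ J.

W ≈ 1.58×10⁻⁵ J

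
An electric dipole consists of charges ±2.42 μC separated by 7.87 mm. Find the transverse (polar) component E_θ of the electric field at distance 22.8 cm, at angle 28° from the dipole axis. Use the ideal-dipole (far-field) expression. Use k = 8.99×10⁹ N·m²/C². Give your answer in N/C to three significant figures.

Dipole moment p = qd = (2.42×10⁻⁶ C)(0.00787 m) = 1.905×10⁻⁸ C·m.
For a dipole, E_θ = (kp sinθ)/r³.
kp/r³ = (8.99×10⁹)(1.905×10⁻⁸)/(0.228)³ = 1.445×10⁴ N/C.
E_θ = 1.445×10⁴·sin28° = 6784 N/C.

E_θ ≈ 6780 N/C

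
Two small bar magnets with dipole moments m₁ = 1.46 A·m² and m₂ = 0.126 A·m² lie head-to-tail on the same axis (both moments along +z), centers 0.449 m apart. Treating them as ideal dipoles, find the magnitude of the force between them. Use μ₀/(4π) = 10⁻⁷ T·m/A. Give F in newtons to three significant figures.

On-axis B of dipole 1: B = (μ₀/4π)·2m₁/r³. Force on dipole 2: F = m₂·dB/dr.
dB/dr = −(μ₀/4π)·6m₁/r⁴, so |F| = (μ₀/4π)·6m₁m₂/r⁴.
F = 6(10⁻⁷)(1.46)(0.126)/(0.449)⁴ = 2.716×10⁻⁶ N.

F ≈ 2.72×10⁻⁶ N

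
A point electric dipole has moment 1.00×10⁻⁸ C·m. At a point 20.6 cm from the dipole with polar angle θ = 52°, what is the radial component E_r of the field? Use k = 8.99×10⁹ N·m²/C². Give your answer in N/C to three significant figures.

E_r ≈ 1.27×10⁴ N/C

For a dipole, E_r = (2kp cosθ)/r³.
kp/r³ = (8.99×10⁹)(1.00×10⁻⁸)/(0.206)³ = 1.028×10⁴ N/C.
E_r = 2·1.028×10⁴·cos52° = 1.266×10⁴ N/C.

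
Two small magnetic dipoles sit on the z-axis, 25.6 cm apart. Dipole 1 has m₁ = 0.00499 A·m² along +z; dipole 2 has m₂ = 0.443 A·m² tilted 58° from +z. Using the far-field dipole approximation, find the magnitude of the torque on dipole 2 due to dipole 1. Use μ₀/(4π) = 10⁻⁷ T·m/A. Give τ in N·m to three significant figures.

τ ≈ 2.23×10⁻⁸ N·m

Dipole B is on the axis of dipole A, so B₁ there is axial: B₁ = (μ₀/4π)·2m₁/r³ along +z.
B₁ = 2(10⁻⁷)(0.00499)/(0.256)³ = 5.949×10⁻⁸ T.
τ = m₂ B₁ sinθ.
τ = (0.443)(5.949×10⁻⁸)·sin58° = 2.235×10⁻⁸ N·m.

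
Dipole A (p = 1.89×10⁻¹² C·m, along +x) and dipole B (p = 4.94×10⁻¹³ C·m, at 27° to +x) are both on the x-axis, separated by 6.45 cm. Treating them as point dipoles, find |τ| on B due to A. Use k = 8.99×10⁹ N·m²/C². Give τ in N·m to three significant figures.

τ ≈ 2.84×10⁻¹¹ N·m

The second dipole sits on the axis of the first, so the field there is axial: E₁ = 2kp₁/r³ along +x.
E₁ = 2(8.99×10⁹)(1.89×10⁻¹²)/(0.0645)³ = 126.6 N/C.
Torque on the second dipole: τ = p₂ E₁ sinθ.
τ = (4.94×10⁻¹³)(126.6)·sin27° = 2.840×10⁻¹¹ N·m.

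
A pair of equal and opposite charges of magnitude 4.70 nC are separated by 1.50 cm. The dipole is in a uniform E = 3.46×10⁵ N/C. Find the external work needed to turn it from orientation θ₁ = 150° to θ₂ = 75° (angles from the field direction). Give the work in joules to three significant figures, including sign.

W ≈ -2.74×10⁻⁵ J

Dipole moment p = qd = (4.70×10⁻⁹ C)(0.0150 m) = 7.05×10⁻¹¹ C·m.
W_ext = ΔU = U(θ₂) − U(θ₁) = −pE cosθ₂ − (−pE cosθ₁) = pE(cosθ₁ − cosθ₂).
W = (7.05×10⁻¹¹)(3.46×10⁵)·(cos150° − cos75°) = (2.439×10⁻⁵)·(-1.1248) = -2.744×10⁻⁵ J.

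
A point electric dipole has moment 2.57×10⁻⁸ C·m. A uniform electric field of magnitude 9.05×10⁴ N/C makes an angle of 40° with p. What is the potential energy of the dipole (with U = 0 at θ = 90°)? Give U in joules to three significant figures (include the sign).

U ≈ -0.00178 J

U = −p·E = −pE cosθ.
U = −(2.57×10⁻⁸)(9.05×10⁴)·cos40° = -0.001782 J.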